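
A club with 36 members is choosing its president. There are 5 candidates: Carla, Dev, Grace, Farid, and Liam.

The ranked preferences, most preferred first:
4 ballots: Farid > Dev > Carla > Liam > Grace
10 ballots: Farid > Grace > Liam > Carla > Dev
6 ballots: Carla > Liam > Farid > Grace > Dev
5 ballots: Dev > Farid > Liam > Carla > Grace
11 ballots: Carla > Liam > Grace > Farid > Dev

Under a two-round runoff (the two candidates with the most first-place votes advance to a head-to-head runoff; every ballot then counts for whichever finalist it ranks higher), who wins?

Farid

Round 1 first-place votes: Carla 17, Dev 5, Grace 0, Farid 14, Liam 0. Carla and Farid advance.
Runoff: Carla is ranked above Farid on 17 ballots, Farid above Carla on 19.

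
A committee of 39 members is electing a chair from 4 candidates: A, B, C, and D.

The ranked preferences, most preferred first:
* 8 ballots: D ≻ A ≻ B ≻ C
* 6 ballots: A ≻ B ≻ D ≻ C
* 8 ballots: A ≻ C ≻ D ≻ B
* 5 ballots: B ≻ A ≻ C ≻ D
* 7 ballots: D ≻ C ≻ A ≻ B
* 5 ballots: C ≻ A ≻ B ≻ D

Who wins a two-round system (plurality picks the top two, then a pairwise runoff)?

Round 1 first-place votes: A 14, B 5, C 5, D 15. D and A advance.
Runoff: D is ranked above A on 15 ballots, A above D on 24.

A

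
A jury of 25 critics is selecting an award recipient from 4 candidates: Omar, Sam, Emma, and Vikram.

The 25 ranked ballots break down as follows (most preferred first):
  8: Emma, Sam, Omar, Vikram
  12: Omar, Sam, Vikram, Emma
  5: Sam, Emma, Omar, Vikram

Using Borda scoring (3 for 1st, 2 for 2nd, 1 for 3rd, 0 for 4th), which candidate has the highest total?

Sam

Omar: 8×1 + 12×3 + 5×1 = 49
Sam: 8×2 + 12×2 + 5×3 = 55
Emma: 8×3 + 12×0 + 5×2 = 34
Vikram: 8×0 + 12×1 + 5×0 = 12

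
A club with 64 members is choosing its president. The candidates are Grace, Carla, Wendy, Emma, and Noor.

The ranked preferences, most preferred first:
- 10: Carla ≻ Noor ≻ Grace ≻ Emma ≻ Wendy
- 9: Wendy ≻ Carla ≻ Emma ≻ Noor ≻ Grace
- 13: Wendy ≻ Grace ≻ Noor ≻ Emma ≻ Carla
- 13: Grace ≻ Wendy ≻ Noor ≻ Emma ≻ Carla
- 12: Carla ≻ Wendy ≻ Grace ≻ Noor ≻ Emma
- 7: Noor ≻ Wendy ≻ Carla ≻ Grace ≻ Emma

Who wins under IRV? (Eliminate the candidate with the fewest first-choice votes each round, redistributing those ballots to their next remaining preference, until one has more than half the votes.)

Round 1: Grace 13, Carla 22, Wendy 22, Emma 0, Noor 7. Emma eliminated.
Round 2: Grace 13, Carla 22, Wendy 22, Noor 7. Noor eliminated.
Round 3: Grace 13, Carla 22, Wendy 29. Grace eliminated.
Round 4: Carla 22, Wendy 42. Wendy has a majority (≥33).

Wendy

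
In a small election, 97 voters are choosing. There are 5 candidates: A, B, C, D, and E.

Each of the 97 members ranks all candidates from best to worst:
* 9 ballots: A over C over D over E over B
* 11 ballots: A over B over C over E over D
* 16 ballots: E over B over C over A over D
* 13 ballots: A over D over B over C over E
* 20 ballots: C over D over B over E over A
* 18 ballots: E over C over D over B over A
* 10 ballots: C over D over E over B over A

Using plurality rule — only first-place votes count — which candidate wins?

E

First-place votes: A 33, B 0, C 30, D 0, E 34.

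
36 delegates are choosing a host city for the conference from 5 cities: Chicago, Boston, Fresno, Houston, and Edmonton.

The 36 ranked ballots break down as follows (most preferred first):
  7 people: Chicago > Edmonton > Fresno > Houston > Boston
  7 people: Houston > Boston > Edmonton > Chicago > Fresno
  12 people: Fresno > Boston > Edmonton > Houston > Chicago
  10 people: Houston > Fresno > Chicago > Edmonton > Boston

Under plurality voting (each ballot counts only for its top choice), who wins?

Houston

First-place votes: Chicago 7, Boston 0, Fresno 12, Houston 17, Edmonton 0.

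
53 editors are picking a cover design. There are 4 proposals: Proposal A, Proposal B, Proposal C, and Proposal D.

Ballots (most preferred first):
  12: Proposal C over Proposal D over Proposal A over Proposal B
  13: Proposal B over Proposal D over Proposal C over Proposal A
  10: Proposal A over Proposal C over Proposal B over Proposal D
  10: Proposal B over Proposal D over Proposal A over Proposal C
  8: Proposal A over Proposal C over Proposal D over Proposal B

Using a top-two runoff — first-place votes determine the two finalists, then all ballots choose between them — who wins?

Round 1 first-place votes: Proposal A 18, Proposal B 23, Proposal C 12, Proposal D 0. Proposal B and Proposal A advance.
Runoff: Proposal B is ranked above Proposal A on 23 ballots, Proposal A above Proposal B on 30.

Proposal A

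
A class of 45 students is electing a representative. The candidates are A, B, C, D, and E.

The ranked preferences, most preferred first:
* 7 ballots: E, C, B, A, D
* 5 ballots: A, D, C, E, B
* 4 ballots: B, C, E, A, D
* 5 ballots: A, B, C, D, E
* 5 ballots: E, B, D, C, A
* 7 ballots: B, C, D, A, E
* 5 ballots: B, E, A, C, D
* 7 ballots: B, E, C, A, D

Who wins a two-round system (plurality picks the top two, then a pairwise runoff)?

B

Round 1 first-place votes: A 10, B 23, C 0, D 0, E 12. B and E advance.
Runoff: B is ranked above E on 28 ballots, E above B on 17.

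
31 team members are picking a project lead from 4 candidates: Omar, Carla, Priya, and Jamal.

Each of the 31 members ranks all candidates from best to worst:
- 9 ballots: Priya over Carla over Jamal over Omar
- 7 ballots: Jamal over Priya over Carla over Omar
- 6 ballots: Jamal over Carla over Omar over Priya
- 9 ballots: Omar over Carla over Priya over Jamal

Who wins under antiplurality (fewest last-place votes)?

Carla

Last-place votes: Omar 16, Carla 0, Priya 6, Jamal 9.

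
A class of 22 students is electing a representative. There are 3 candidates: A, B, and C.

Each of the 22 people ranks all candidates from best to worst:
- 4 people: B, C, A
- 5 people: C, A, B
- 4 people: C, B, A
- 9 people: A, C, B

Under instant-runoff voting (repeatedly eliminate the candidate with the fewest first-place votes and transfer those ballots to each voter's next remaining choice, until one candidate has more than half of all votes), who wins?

Round 1: A 9, B 4, C 9. B eliminated.
Round 2: A 9, C 13. C has a majority (≥12).

C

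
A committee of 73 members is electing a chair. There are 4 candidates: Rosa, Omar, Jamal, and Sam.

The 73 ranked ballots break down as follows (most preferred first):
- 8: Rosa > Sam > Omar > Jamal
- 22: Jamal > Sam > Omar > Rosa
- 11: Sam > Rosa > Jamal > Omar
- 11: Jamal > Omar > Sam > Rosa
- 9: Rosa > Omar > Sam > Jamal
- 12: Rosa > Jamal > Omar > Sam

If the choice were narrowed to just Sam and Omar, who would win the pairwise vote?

Sam

Sam is ranked above Omar on 41 ballots; Omar above Sam on 32.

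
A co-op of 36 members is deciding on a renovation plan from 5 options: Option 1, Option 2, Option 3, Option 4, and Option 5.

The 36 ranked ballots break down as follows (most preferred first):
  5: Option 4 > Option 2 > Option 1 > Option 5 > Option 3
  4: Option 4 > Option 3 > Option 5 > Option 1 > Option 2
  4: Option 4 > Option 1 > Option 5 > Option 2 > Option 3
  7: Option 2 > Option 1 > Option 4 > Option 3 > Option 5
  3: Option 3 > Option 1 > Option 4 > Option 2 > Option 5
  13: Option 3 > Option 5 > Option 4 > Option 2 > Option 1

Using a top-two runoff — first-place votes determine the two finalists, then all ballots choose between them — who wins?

Option 4

Round 1 first-place votes: Option 1 0, Option 2 7, Option 3 16, Option 4 13, Option 5 0. Option 3 and Option 4 advance.
Runoff: Option 3 is ranked above Option 4 on 16 ballots, Option 4 above Option 3 on 20.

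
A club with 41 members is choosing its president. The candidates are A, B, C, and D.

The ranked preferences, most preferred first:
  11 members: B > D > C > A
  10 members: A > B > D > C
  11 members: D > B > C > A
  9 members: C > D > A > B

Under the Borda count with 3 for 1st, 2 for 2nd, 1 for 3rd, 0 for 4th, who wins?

A: 11×0 + 10×3 + 11×0 + 9×1 = 39
B: 11×3 + 10×2 + 11×2 + 9×0 = 75
C: 11×1 + 10×0 + 11×1 + 9×3 = 49
D: 11×2 + 10×1 + 11×3 + 9×2 = 83

D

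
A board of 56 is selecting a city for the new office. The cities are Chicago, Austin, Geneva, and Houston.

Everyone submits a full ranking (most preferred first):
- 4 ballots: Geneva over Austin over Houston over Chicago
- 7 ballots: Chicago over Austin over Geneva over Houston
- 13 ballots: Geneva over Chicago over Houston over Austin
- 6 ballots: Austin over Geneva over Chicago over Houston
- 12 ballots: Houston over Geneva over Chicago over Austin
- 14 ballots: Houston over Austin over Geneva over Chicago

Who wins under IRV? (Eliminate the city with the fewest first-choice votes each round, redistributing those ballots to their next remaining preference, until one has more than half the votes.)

Geneva

Round 1: Chicago 7, Austin 6, Geneva 17, Houston 26. Austin eliminated.
Round 2: Chicago 7, Geneva 23, Houston 26. Chicago eliminated.
Round 3: Geneva 30, Houston 26. Geneva has a majority (≥29).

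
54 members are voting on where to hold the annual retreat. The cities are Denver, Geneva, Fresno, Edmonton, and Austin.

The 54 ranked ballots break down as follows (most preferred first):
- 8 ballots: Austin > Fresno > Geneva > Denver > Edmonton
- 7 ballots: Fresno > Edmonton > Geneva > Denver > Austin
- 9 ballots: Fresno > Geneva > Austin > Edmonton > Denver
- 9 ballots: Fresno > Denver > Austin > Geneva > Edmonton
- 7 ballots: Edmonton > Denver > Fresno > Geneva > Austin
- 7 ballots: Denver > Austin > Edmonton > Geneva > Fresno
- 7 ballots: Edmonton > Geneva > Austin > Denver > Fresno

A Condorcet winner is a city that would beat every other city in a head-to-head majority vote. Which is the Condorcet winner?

Fresno vs Denver: 33–21
Fresno vs Geneva: 40–14
Fresno vs Edmonton: 33–21
Fresno vs Austin: 32–22
Fresno beats every other city.

Fresno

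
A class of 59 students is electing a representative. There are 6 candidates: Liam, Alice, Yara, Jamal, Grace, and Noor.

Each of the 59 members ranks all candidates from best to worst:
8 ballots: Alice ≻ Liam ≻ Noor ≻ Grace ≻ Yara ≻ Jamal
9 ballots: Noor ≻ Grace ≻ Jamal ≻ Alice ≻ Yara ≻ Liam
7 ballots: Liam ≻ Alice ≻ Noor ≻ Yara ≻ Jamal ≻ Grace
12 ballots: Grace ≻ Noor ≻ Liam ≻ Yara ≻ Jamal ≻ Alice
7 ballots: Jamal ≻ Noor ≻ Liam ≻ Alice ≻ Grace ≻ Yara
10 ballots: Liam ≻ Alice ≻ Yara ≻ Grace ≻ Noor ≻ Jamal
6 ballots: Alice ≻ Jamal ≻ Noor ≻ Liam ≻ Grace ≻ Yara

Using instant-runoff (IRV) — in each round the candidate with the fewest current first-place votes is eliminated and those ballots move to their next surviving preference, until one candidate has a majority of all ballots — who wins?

Round 1: Liam 17, Alice 14, Yara 0, Jamal 7, Grace 12, Noor 9. Yara eliminated.
Round 2: Liam 17, Alice 14, Jamal 7, Grace 12, Noor 9. Jamal eliminated.
Round 3: Liam 17, Alice 14, Grace 12, Noor 16. Grace eliminated.
Round 4: Liam 17, Alice 14, Noor 28. Alice eliminated.
Round 5: Liam 25, Noor 34. Noor has a majority (≥30).

Noor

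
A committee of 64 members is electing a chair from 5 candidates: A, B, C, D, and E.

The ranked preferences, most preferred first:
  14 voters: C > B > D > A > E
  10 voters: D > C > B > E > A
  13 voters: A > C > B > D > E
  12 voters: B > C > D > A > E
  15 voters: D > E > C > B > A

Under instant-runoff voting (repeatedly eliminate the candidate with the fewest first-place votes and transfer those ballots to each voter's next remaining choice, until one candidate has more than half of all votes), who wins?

C

Round 1: A 13, B 12, C 14, D 25, E 0. E eliminated.
Round 2: A 13, B 12, C 14, D 25. B eliminated.
Round 3: A 13, C 26, D 25. A eliminated.
Round 4: C 39, D 25. C has a majority (≥33).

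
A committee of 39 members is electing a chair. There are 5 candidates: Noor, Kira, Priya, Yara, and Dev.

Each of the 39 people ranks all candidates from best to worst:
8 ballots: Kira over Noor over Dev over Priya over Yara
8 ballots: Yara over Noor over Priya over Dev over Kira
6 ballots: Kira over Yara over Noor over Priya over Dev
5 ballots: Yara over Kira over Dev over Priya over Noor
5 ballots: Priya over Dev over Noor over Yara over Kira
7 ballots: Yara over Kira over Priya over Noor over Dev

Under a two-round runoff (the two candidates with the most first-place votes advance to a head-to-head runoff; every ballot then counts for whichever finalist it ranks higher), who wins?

Round 1 first-place votes: Noor 0, Kira 14, Priya 5, Yara 20, Dev 0. Yara and Kira advance.
Runoff: Yara is ranked above Kira on 25 ballots, Kira above Yara on 14.

Yara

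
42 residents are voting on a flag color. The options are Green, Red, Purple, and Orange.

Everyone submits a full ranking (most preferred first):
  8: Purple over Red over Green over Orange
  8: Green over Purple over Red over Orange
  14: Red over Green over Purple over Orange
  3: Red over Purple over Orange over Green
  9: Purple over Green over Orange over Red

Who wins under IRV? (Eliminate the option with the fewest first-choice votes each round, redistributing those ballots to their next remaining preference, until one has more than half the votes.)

Round 1: Green 8, Red 17, Purple 17, Orange 0. Orange eliminated.
Round 2: Green 8, Red 17, Purple 17. Green eliminated.
Round 3: Red 17, Purple 25. Purple has a majority (≥22).

Purple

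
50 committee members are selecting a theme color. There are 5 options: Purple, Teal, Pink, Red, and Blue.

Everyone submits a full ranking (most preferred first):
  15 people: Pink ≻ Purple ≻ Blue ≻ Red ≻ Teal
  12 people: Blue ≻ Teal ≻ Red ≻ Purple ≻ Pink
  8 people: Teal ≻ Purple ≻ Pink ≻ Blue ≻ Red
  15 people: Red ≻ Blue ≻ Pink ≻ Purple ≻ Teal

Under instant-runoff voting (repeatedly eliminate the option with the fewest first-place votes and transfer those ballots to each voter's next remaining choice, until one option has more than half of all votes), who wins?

Red

Round 1: Purple 0, Teal 8, Pink 15, Red 15, Blue 12. Purple eliminated.
Round 2: Teal 8, Pink 15, Red 15, Blue 12. Teal eliminated.
Round 3: Pink 23, Red 15, Blue 12. Blue eliminated.
Round 4: Pink 23, Red 27. Red has a majority (≥26).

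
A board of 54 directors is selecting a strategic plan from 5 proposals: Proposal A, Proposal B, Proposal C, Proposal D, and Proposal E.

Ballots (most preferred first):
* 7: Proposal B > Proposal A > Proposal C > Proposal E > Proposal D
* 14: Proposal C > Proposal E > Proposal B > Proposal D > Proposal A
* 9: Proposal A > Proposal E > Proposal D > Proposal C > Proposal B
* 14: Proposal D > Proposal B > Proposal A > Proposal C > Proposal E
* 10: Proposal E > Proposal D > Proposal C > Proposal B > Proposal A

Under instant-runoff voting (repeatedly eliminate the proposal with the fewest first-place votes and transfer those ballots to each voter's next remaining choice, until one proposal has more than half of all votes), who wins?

Round 1: Proposal A 9, Proposal B 7, Proposal C 14, Proposal D 14, Proposal E 10. Proposal B eliminated.
Round 2: Proposal A 16, Proposal C 14, Proposal D 14, Proposal E 10. Proposal E eliminated.
Round 3: Proposal A 16, Proposal C 14, Proposal D 24. Proposal C eliminated.
Round 4: Proposal A 16, Proposal D 38. Proposal D has a majority (≥28).

Proposal D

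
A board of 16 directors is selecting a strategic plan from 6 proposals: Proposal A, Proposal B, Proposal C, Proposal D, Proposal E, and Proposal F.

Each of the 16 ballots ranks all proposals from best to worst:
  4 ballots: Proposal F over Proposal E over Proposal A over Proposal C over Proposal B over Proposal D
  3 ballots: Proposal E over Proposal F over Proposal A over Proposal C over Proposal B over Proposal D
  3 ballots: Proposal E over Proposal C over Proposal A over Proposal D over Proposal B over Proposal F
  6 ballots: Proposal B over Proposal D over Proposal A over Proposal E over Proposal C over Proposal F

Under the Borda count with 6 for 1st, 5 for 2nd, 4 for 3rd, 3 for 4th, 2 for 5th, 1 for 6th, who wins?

Proposal E

Proposal A: 4×4 + 3×4 + 3×4 + 6×4 = 64
Proposal B: 4×2 + 3×2 + 3×2 + 6×6 = 56
Proposal C: 4×3 + 3×3 + 3×5 + 6×2 = 48
Proposal D: 4×1 + 3×1 + 3×3 + 6×5 = 46
Proposal E: 4×5 + 3×6 + 3×6 + 6×3 = 74
Proposal F: 4×6 + 3×5 + 3×1 + 6×1 = 48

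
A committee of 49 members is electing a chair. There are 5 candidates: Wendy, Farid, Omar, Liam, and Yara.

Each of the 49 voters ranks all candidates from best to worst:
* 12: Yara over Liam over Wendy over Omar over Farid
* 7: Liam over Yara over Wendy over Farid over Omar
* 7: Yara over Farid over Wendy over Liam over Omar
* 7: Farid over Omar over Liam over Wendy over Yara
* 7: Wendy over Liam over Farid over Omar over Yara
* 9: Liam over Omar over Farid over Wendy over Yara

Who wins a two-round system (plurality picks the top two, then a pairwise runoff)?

Round 1 first-place votes: Wendy 7, Farid 7, Omar 0, Liam 16, Yara 19. Yara and Liam advance.
Runoff: Yara is ranked above Liam on 19 ballots, Liam above Yara on 30.

Liam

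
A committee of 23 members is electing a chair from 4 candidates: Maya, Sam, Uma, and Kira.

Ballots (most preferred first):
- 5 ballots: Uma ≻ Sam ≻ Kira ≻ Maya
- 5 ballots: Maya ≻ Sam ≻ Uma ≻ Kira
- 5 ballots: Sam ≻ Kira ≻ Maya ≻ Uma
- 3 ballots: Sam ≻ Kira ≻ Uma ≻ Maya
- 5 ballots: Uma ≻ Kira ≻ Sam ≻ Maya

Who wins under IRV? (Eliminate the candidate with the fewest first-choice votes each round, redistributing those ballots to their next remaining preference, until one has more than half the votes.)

Sam

Round 1: Maya 5, Sam 8, Uma 10, Kira 0. Kira eliminated.
Round 2: Maya 5, Sam 8, Uma 10. Maya eliminated.
Round 3: Sam 13, Uma 10. Sam has a majority (≥12).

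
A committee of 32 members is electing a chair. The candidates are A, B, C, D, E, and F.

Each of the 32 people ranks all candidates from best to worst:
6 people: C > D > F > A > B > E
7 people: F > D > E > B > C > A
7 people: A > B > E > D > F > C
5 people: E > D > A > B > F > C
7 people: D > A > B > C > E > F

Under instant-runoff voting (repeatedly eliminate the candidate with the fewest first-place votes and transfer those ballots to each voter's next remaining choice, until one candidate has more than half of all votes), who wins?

Round 1: A 7, B 0, C 6, D 7, E 5, F 7. B eliminated.
Round 2: A 7, C 6, D 7, E 5, F 7. E eliminated.
Round 3: A 7, C 6, D 12, F 7. C eliminated.
Round 4: A 7, D 18, F 7. D has a majority (≥17).

D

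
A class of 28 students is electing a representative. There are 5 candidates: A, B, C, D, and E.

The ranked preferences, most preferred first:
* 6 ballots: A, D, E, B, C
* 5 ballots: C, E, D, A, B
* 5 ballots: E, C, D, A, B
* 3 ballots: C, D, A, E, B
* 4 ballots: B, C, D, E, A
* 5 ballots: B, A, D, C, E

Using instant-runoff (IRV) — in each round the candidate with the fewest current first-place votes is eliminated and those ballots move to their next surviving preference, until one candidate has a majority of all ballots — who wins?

B

Round 1: A 6, B 9, C 8, D 0, E 5. D eliminated.
Round 2: A 6, B 9, C 8, E 5. E eliminated.
Round 3: A 6, B 9, C 13. A eliminated.
Round 4: B 15, C 13. B has a majority (≥15).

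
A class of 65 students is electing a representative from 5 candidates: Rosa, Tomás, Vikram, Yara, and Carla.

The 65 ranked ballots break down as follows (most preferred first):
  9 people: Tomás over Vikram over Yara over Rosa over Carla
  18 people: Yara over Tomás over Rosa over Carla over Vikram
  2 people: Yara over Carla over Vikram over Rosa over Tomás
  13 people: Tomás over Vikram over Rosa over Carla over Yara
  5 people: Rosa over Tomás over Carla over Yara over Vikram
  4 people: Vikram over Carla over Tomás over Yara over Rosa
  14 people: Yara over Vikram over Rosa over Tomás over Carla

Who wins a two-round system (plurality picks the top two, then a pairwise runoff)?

Round 1 first-place votes: Rosa 5, Tomás 22, Vikram 4, Yara 34, Carla 0. Yara and Tomás advance.
Runoff: Yara is ranked above Tomás on 34 ballots, Tomás above Yara on 31.

Yara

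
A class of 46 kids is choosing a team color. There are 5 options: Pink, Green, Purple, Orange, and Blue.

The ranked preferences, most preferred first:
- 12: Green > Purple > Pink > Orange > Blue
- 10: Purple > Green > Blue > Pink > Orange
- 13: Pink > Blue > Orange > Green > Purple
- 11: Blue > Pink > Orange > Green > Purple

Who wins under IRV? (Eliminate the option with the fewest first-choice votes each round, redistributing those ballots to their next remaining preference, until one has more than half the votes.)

Pink

Round 1: Pink 13, Green 12, Purple 10, Orange 0, Blue 11. Orange eliminated.
Round 2: Pink 13, Green 12, Purple 10, Blue 11. Purple eliminated.
Round 3: Pink 13, Green 22, Blue 11. Blue eliminated.
Round 4: Pink 24, Green 22. Pink has a majority (≥24).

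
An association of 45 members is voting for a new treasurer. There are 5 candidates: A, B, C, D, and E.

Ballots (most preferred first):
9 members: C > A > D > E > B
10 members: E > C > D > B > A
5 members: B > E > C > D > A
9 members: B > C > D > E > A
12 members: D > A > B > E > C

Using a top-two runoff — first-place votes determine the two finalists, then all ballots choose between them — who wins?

D

Round 1 first-place votes: A 0, B 14, C 9, D 12, E 10. B and D advance.
Runoff: B is ranked above D on 14 ballots, D above B on 31.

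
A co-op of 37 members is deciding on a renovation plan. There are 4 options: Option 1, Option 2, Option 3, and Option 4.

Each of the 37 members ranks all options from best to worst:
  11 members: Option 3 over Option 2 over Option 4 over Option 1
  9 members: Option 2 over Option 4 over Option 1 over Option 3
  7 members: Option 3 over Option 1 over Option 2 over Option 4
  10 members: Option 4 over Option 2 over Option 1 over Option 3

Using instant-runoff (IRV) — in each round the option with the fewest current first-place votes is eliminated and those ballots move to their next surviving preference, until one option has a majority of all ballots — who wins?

Option 4

Round 1: Option 1 0, Option 2 9, Option 3 18, Option 4 10. Option 1 eliminated.
Round 2: Option 2 9, Option 3 18, Option 4 10. Option 2 eliminated.
Round 3: Option 3 18, Option 4 19. Option 4 has a majority (≥19).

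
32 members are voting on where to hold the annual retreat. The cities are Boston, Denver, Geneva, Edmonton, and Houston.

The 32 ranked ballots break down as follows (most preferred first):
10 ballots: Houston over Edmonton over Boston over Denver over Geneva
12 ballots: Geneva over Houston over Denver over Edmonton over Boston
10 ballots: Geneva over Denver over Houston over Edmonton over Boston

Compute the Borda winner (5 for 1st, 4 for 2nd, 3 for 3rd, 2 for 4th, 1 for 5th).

Houston

Boston: 10×3 + 12×1 + 10×1 = 52
Denver: 10×2 + 12×3 + 10×4 = 96
Geneva: 10×1 + 12×5 + 10×5 = 120
Edmonton: 10×4 + 12×2 + 10×2 = 84
Houston: 10×5 + 12×4 + 10×3 = 128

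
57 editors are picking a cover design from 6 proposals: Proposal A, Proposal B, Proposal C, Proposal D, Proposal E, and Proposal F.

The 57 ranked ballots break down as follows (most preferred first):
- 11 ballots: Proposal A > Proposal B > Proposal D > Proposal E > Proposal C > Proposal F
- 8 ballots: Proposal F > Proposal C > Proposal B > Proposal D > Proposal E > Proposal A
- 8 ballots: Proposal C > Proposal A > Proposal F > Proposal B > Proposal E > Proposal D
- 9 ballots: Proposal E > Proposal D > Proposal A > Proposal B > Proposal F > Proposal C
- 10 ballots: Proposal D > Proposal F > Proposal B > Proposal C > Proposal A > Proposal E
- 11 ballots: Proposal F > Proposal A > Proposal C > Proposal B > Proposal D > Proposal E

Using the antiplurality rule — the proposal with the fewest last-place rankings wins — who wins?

Proposal B

Last-place votes: Proposal A 8, Proposal B 0, Proposal C 9, Proposal D 8, Proposal E 21, Proposal F 11.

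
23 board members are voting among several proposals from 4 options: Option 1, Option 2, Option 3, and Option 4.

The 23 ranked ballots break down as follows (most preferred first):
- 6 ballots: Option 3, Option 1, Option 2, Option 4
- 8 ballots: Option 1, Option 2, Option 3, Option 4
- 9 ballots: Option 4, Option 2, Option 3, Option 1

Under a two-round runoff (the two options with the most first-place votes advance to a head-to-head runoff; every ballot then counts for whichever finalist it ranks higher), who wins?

Option 1

Round 1 first-place votes: Option 1 8, Option 2 0, Option 3 6, Option 4 9. Option 4 and Option 1 advance.
Runoff: Option 4 is ranked above Option 1 on 9 ballots, Option 1 above Option 4 on 14.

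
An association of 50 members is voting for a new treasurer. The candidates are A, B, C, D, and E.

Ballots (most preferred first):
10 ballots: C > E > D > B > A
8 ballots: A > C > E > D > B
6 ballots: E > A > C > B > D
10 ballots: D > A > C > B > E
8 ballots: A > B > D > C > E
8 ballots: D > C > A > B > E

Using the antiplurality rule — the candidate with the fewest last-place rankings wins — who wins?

Last-place votes: A 10, B 8, C 0, D 6, E 26.

C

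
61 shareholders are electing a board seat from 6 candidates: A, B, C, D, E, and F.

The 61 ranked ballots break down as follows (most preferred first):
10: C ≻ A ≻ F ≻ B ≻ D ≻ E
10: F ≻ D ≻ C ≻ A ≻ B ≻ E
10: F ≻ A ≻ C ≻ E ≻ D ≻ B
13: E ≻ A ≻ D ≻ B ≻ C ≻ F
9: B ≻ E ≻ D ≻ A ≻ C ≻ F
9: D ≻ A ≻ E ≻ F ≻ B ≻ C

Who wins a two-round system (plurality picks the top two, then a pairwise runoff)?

Round 1 first-place votes: A 0, B 9, C 10, D 9, E 13, F 20. F and E advance.
Runoff: F is ranked above E on 30 ballots, E above F on 31.

E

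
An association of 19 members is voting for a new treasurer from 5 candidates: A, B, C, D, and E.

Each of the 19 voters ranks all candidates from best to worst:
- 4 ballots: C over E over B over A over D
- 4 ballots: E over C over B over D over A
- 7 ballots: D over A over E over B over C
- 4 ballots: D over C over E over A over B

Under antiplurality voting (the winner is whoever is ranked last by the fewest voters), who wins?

E

Last-place votes: A 4, B 4, C 7, D 4, E 0.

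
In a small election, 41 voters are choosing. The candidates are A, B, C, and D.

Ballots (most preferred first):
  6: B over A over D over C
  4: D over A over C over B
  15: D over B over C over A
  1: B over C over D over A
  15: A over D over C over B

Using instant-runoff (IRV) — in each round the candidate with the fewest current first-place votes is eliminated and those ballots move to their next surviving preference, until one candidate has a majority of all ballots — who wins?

Round 1: A 15, B 7, C 0, D 19. C eliminated.
Round 2: A 15, B 7, D 19. B eliminated.
Round 3: A 21, D 20. A has a majority (≥21).

A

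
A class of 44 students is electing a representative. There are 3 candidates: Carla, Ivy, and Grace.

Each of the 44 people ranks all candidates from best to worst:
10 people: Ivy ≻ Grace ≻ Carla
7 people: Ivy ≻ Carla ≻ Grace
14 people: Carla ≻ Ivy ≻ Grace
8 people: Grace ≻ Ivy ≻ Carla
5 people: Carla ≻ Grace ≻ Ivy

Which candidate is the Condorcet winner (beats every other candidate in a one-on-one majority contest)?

Ivy

Ivy vs Carla: 25–19
Ivy vs Grace: 31–13
Ivy beats every other candidate.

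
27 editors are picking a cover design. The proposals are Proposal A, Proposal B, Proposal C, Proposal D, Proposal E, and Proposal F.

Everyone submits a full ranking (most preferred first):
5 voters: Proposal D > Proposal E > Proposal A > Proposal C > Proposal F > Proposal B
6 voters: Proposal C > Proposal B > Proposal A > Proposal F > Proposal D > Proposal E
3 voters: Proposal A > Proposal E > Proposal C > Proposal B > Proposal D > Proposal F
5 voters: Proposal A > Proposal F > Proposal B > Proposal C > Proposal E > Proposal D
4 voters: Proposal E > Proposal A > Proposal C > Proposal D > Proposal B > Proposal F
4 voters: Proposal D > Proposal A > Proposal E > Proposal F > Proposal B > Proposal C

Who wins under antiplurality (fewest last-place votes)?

Last-place votes: Proposal A 0, Proposal B 5, Proposal C 4, Proposal D 5, Proposal E 6, Proposal F 7.

Proposal A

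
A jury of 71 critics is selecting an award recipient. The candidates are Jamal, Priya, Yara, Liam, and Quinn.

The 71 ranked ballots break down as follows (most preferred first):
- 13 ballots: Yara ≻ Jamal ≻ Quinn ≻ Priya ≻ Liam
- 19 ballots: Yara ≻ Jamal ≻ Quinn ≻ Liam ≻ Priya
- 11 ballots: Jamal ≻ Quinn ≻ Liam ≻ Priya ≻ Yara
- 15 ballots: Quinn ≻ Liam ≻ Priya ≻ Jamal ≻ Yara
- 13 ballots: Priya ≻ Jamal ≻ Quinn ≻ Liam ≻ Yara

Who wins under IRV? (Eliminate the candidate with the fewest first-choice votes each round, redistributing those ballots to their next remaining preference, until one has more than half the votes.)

Round 1: Jamal 11, Priya 13, Yara 32, Liam 0, Quinn 15. Liam eliminated.
Round 2: Jamal 11, Priya 13, Yara 32, Quinn 15. Jamal eliminated.
Round 3: Priya 13, Yara 32, Quinn 26. Priya eliminated.
Round 4: Yara 32, Quinn 39. Quinn has a majority (≥36).

Quinn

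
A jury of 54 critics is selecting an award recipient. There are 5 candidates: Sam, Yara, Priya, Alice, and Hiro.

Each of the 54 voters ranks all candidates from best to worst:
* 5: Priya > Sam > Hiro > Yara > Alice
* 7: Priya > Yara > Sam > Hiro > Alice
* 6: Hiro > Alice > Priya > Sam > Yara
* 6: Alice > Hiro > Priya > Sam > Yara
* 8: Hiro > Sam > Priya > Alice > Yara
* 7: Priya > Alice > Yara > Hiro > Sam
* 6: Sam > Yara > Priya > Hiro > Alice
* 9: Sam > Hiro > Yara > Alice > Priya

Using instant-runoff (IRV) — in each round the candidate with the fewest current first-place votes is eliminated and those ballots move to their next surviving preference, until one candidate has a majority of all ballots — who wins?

Hiro

Round 1: Sam 15, Yara 0, Priya 19, Alice 6, Hiro 14. Yara eliminated.
Round 2: Sam 15, Priya 19, Alice 6, Hiro 14. Alice eliminated.
Round 3: Sam 15, Priya 19, Hiro 20. Sam eliminated.
Round 4: Priya 25, Hiro 29. Hiro has a majority (≥28).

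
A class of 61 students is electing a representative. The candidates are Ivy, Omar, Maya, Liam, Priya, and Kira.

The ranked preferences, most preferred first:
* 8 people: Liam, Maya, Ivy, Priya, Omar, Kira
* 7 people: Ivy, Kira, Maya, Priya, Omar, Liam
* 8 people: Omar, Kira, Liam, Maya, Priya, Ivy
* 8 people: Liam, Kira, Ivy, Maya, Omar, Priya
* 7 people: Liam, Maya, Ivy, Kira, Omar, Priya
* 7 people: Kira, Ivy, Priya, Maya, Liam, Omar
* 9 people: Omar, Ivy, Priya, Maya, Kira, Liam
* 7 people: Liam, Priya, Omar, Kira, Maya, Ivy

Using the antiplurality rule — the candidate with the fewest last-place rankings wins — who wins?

Last-place votes: Ivy 15, Omar 7, Maya 0, Liam 16, Priya 15, Kira 8.

Maya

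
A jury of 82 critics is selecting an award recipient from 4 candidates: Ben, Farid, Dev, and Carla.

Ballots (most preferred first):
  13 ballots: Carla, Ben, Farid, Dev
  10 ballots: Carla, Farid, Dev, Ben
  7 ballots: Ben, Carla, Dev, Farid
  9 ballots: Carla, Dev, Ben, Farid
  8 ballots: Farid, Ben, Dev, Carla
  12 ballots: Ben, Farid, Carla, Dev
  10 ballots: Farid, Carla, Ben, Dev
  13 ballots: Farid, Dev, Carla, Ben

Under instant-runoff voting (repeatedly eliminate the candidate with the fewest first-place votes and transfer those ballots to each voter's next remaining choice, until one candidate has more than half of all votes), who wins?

Farid

Round 1: Ben 19, Farid 31, Dev 0, Carla 32. Dev eliminated.
Round 2: Ben 19, Farid 31, Carla 32. Ben eliminated.
Round 3: Farid 43, Carla 39. Farid has a majority (≥42).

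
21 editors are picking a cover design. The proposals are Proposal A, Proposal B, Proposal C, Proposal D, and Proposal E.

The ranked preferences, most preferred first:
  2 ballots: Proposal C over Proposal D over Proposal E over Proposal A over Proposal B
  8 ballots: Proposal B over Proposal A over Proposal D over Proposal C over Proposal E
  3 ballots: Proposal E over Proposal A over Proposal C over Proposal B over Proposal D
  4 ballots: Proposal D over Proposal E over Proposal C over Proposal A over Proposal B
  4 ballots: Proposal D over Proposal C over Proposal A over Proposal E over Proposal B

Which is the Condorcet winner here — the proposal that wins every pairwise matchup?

Proposal A

Proposal A vs Proposal B: 13–8
Proposal A vs Proposal C: 11–10
Proposal A vs Proposal D: 11–10
Proposal A vs Proposal E: 12–9
Proposal A beats every other proposal.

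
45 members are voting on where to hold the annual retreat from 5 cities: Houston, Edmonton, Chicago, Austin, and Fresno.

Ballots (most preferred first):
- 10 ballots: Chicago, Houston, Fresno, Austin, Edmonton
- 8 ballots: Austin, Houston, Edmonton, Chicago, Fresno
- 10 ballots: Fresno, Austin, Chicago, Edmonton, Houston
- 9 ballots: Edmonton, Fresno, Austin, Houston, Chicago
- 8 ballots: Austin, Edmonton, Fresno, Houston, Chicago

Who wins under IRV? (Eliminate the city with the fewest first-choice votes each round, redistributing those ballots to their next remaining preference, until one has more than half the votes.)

Round 1: Houston 0, Edmonton 9, Chicago 10, Austin 16, Fresno 10. Houston eliminated.
Round 2: Edmonton 9, Chicago 10, Austin 16, Fresno 10. Edmonton eliminated.
Round 3: Chicago 10, Austin 16, Fresno 19. Chicago eliminated.
Round 4: Austin 16, Fresno 29. Fresno has a majority (≥23).

Fresno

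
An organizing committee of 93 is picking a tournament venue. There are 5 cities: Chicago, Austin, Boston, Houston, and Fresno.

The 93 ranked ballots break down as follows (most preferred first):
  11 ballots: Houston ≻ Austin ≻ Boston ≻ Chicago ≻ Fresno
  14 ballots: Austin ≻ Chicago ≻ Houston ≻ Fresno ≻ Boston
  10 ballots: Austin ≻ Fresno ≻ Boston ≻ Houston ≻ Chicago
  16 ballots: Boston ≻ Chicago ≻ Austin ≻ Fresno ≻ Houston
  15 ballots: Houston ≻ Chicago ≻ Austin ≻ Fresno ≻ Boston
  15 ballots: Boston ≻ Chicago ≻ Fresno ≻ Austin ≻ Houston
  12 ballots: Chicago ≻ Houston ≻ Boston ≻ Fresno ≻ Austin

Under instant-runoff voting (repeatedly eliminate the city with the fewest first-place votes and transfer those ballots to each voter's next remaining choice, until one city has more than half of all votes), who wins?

Houston

Round 1: Chicago 12, Austin 24, Boston 31, Houston 26, Fresno 0. Fresno eliminated.
Round 2: Chicago 12, Austin 24, Boston 31, Houston 26. Chicago eliminated.
Round 3: Austin 24, Boston 31, Houston 38. Austin eliminated.
Round 4: Boston 41, Houston 52. Houston has a majority (≥47).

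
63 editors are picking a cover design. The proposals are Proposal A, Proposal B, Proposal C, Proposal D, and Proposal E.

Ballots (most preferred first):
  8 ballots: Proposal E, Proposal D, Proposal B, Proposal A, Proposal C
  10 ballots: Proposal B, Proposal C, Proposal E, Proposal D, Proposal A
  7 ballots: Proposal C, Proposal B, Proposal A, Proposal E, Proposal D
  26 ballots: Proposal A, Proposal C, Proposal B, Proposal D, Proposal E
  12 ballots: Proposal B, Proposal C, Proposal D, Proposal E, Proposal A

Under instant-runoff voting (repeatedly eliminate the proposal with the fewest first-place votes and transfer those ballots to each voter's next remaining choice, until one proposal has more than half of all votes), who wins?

Round 1: Proposal A 26, Proposal B 22, Proposal C 7, Proposal D 0, Proposal E 8. Proposal D eliminated.
Round 2: Proposal A 26, Proposal B 22, Proposal C 7, Proposal E 8. Proposal C eliminated.
Round 3: Proposal A 26, Proposal B 29, Proposal E 8. Proposal E eliminated.
Round 4: Proposal A 26, Proposal B 37. Proposal B has a majority (≥32).

Proposal B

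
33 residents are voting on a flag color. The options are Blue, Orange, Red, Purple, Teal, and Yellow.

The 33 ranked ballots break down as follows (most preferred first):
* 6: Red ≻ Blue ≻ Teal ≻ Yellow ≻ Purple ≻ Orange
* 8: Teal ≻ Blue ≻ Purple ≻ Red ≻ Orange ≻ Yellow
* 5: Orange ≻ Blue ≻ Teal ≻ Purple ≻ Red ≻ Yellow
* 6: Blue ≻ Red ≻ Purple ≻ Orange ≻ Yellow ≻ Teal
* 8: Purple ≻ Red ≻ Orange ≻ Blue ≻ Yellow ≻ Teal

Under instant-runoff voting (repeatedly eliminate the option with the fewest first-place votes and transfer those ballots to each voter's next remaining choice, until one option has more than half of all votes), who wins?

Round 1: Blue 6, Orange 5, Red 6, Purple 8, Teal 8, Yellow 0. Yellow eliminated.
Round 2: Blue 6, Orange 5, Red 6, Purple 8, Teal 8. Orange eliminated.
Round 3: Blue 11, Red 6, Purple 8, Teal 8. Red eliminated.
Round 4: Blue 17, Purple 8, Teal 8. Blue has a majority (≥17).

Blue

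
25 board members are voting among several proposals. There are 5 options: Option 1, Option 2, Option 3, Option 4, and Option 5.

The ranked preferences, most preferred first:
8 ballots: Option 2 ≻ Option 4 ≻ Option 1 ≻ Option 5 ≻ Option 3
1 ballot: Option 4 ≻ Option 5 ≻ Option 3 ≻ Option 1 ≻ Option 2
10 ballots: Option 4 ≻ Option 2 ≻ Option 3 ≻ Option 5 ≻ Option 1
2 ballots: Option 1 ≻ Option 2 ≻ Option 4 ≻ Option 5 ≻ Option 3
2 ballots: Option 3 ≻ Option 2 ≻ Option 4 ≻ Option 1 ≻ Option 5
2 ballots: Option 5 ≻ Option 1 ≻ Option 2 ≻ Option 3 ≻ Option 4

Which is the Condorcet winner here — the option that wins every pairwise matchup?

Option 2 vs Option 1: 20–5
Option 2 vs Option 3: 22–3
Option 2 vs Option 4: 14–11
Option 2 vs Option 5: 22–3
Option 2 beats every other option.

Option 2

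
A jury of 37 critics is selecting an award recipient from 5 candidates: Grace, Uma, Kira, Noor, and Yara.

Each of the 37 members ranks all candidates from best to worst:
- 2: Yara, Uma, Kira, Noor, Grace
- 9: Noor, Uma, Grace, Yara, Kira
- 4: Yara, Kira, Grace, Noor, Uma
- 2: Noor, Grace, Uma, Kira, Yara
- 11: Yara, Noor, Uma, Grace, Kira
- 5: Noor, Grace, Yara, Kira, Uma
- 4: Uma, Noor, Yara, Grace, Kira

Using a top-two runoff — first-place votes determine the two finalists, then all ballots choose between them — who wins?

Noor

Round 1 first-place votes: Grace 0, Uma 4, Kira 0, Noor 16, Yara 17. Yara and Noor advance.
Runoff: Yara is ranked above Noor on 17 ballots, Noor above Yara on 20.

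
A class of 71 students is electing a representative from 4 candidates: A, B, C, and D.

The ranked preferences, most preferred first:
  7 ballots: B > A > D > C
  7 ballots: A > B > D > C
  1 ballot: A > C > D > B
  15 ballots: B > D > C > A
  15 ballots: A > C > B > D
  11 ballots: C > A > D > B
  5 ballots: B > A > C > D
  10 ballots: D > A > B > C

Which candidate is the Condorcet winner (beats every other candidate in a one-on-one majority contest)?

A

A vs B: 44–27
A vs C: 45–26
A vs D: 46–25
A beats every other candidate.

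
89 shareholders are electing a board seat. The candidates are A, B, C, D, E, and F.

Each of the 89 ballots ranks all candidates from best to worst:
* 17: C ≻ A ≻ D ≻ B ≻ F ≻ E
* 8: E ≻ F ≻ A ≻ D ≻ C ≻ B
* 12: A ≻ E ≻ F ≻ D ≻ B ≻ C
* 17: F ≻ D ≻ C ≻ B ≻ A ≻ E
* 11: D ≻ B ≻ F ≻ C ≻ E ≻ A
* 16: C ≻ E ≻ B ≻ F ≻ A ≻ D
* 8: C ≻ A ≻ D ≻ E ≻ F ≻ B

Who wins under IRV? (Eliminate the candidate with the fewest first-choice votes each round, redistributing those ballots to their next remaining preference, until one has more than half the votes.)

Round 1: A 12, B 0, C 41, D 11, E 8, F 17. B eliminated.
Round 2: A 12, C 41, D 11, E 8, F 17. E eliminated.
Round 3: A 12, C 41, D 11, F 25. D eliminated.
Round 4: A 12, C 41, F 36. A eliminated.
Round 5: C 41, F 48. F has a majority (≥45).

F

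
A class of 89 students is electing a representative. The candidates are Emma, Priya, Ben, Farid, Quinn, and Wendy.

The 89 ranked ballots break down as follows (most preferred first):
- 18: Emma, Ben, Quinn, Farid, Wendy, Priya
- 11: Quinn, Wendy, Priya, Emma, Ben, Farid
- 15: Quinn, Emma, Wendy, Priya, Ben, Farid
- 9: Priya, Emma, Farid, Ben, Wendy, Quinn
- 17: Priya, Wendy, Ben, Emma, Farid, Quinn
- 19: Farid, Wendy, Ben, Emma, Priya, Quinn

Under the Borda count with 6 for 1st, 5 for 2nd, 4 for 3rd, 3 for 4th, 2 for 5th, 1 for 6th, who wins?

Emma

Emma: 18×6 + 11×3 + 15×5 + 9×5 + 17×3 + 19×3 = 369
Priya: 18×1 + 11×4 + 15×3 + 9×6 + 17×6 + 19×2 = 301
Ben: 18×5 + 11×2 + 15×2 + 9×3 + 17×4 + 19×4 = 313
Farid: 18×3 + 11×1 + 15×1 + 9×4 + 17×2 + 19×6 = 264
Quinn: 18×4 + 11×6 + 15×6 + 9×1 + 17×1 + 19×1 = 273
Wendy: 18×2 + 11×5 + 15×4 + 9×2 + 17×5 + 19×5 = 349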